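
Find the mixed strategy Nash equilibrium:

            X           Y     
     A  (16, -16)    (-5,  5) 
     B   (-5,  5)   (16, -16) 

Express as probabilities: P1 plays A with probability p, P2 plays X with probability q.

p = 0.5, q = 0.5

Work:
Find probabilities that make opponent indifferent:
P2 chooses q to make P1 indifferent between A and B
P1 chooses p to make P2 indifferent between X and Y
Mixed NE: P1 plays (A: 0.5, B: 0.5), P2 plays (X: 0.5, Y: 0.5)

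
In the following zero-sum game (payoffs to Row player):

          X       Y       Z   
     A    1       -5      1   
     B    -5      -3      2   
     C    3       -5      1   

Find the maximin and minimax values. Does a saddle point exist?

Maximin = -5, Minimax = -3, Saddle: False

Work:
Row minimums: [-5, -5, -5] → maximin = -5
Column maximums: [3, -3, 2] → minimax = -3
No saddle point (maximin ≠ minimax). Mixed strategy needed.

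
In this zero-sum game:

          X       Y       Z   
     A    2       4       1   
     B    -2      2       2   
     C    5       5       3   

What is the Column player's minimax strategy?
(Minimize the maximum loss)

Column should play Z, value = 3

Work:
Column player minimizes Row's maximum payoff:
Column X: max payoff to Row = 5
Column Y: max payoff to Row = 5
Column Z: max payoff to Row = 3
Minimum is 3, achieved by column Z.
Minimax strategy: Z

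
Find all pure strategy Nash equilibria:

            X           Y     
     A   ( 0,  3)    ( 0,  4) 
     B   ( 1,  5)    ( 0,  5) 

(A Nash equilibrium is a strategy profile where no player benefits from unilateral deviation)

Nash equilibrium: (A, Y), (B, X), (B, Y)

Work:
Best responses:
  P1 vs X: payoffs [0, 1] → best response B (payoff 1)
  P1 vs Y: payoffs [0, 0] → best response A/B (payoff 0)
  P2 vs A: payoffs [3, 4] → best response Y (payoff 4)
  P2 vs B: payoffs [5, 5] → best response X/Y (payoff 5)
Mutual best responses: (A,Y), (B,X), (B,Y) → Nash equilibria.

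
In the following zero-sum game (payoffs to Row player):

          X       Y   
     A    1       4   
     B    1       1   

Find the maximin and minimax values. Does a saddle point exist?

Maximin = 1, Minimax = 1, Saddle: True

Work:
Row minimums: [1, 1] → maximin = 1
Column maximums: [1, 4] → minimax = 1
Saddle point exists! Game value = 1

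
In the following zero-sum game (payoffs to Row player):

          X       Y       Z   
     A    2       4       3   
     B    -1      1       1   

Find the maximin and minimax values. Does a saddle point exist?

Maximin = 2, Minimax = 2, Saddle: True

Work:
Row minimums: [2, -1] → maximin = 2
Column maximums: [2, 4, 3] → minimax = 2
Saddle point exists! Game value = 2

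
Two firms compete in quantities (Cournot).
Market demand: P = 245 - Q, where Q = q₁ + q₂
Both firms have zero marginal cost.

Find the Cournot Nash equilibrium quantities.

q₁* = q₂* = 81.67; P* = 81.67

Work:
Profit: π_i = P·q_i = (a - q_i - q_j)·q_i
FOC: ∂π_i/∂q_i = a - 2q_i - q_j = 0
Reaction function: q_i = (245 - q_j)/2
Symmetry: q* = 245/3 = 81.67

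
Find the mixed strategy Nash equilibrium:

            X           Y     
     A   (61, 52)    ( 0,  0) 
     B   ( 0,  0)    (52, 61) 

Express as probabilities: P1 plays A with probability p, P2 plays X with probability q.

p = 0.5398, q = 0.4602

Work:
Find probabilities that make opponent indifferent:
P2 chooses q to make P1 indifferent between A and B
P1 chooses p to make P2 indifferent between X and Y
Mixed NE: P1 plays (A: 0.5398, B: 0.4602), P2 plays (X: 0.4602, Y: 0.5398)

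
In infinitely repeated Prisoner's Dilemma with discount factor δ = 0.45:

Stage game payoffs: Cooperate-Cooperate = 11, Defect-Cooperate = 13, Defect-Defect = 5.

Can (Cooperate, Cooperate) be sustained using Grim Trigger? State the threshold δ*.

δ* = 0.25; since δ = 0.45 ≥ 0.25, cooperation can be sustained

Work:
For Grim Trigger:
Cooperate forever: 11/(1-δ)
Defect then punished: 13 + 5·δ/(1-δ)
Need: 11/(1-δ) ≥ 13 + 5·δ/(1-δ)
Solving: δ ≥ (T-R)/(T-P) = (13-11)/(13-5) = 0.25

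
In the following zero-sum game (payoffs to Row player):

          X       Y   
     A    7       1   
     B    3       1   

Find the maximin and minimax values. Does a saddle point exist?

Maximin = 1, Minimax = 1, Saddle: True

Work:
Row minimums: [1, 1] → maximin = 1
Column maximums: [7, 1] → minimax = 1
Saddle point exists! Game value = 1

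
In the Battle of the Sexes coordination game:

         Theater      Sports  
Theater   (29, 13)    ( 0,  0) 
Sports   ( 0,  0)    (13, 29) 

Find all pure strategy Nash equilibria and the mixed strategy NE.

Pure NE: (Theater, Theater) and (Sports, Sports); Mixed NE: p = 0.6905, q = 0.3095

Work:
Check pure NE:
(Theater, Theater): (29, 13) - no unilateral deviation beneficial
(Sports, Sports): (13, 29) - no unilateral deviation beneficial
Mixed NE: P1 plays Theater with p = 0.6905, P2 plays Theater with q = 0.3095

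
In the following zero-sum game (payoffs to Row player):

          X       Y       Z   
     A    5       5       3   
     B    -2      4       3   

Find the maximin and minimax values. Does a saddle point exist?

Maximin = 3, Minimax = 3, Saddle: True

Work:
Row minimums: [3, -2] → maximin = 3
Column maximums: [5, 5, 3] → minimax = 3
Saddle point exists! Game value = 3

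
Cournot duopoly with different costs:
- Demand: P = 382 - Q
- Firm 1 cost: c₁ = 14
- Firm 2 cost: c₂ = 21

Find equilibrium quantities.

q₁* = 125.0, q₂* = 118.0

Work:
Reaction: q₁ = (382 - 14 - q₂)/2
Reaction: q₂ = (382 - 21 - q₁)/2
Solve simultaneously:
q₁* = (382 - 2×14 + 21)/3 = 125.0
q₂* = (382 - 2×21 + 14)/3 = 118.0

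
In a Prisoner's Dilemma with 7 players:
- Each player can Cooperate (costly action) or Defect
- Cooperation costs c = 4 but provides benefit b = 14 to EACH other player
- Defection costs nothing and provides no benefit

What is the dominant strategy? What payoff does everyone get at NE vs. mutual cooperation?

Dominant: Defect; NE payoff = 0; Coop payoff = 80

Work:
Defect dominates (saves cost c = 4, benefit to others is external)
NE: All defect → everyone gets 0
If all cooperate: each receives (6)×14 - 4 = 80
Social dilemma: 80 > 0 but NE gives 0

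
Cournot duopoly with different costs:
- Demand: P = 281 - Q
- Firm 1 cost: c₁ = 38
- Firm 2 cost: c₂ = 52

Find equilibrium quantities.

q₁* = 85.67, q₂* = 71.67

Work:
Reaction: q₁ = (281 - 38 - q₂)/2
Reaction: q₂ = (281 - 52 - q₁)/2
Solve simultaneously:
q₁* = (281 - 2×38 + 52)/3 = 85.67
q₂* = (281 - 2×52 + 38)/3 = 71.67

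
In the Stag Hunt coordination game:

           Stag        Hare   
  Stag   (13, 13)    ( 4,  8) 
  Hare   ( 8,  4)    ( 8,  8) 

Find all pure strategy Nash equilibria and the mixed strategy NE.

Pure NE: (Stag, Stag) and (Hare, Hare); Mixed NE: p = 0.4444, q = 0.4444

Work:
Check pure NE:
(Stag, Stag): (13, 13) - no unilateral deviation beneficial
(Hare, Hare): (8, 8) - no unilateral deviation beneficial
Mixed NE: P1 plays Stag with p = 0.4444, P2 plays Stag with q = 0.4444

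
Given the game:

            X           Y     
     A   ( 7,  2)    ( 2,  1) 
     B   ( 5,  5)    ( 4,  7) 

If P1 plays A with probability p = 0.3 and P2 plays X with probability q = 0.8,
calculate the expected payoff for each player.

E[P1] = 5.16, E[P2] = 4.32

Work:
E[P1] = p·q·π₁(A,X) + p·(1-q)·π₁(A,Y) + (1-p)·q·π₁(B,X) + (1-p)·(1-q)·π₁(B,Y)
= 0.3·0.8·7 + 0.3·0.2·2 + 0.7·0.8·5 + 0.7·0.2·4
= 5.16

E[P2] = 4.32 (similar calculation)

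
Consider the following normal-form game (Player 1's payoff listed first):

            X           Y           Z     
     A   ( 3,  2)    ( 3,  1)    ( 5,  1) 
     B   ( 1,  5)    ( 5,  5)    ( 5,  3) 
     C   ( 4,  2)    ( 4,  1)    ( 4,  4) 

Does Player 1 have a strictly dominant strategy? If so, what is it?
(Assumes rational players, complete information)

No strictly dominant strategy exists for Player 1

Work:
A strategy strictly dominates another if it gives a strictly higher payoff against every opponent action. Compare each pair of P1's strategies column-by-column:
  A vs B: [3 vs 1, 3 vs 5, 5 vs 5] → A does not strictly dominate B (column Y: 3 ≤ 5)
  A vs C: [3 vs 4, 3 vs 4, 5 vs 4] → A does not strictly dominate C (column X: 3 ≤ 4)
  B vs A: [1 vs 3, 5 vs 3, 5 vs 5] → B does not strictly dominate A (column X: 1 ≤ 3)
  B vs C: [1 vs 4, 5 vs 4, 5 vs 4] → B does not strictly dominate C (column X: 1 ≤ 4)
  C vs A: [4 vs 3, 4 vs 3, 4 vs 5] → C does not strictly dominate A (column Z: 4 ≤ 5)
  C vs B: [4 vs 1, 4 vs 5, 4 vs 5] → C does not strictly dominate B (column Y: 4 ≤ 5)
No single strategy strictly dominates all others → no strictly dominant strategy.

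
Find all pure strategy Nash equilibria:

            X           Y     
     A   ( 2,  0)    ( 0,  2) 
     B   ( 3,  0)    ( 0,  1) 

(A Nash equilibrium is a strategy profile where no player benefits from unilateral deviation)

Nash equilibrium: (A, Y), (B, Y)

Work:
Best responses:
  P1 vs X: payoffs [2, 3] → best response B (payoff 3)
  P1 vs Y: payoffs [0, 0] → best response A/B (payoff 0)
  P2 vs A: payoffs [0, 2] → best response Y (payoff 2)
  P2 vs B: payoffs [0, 1] → best response Y (payoff 1)
Mutual best responses: (A,Y), (B,Y) → Nash equilibria.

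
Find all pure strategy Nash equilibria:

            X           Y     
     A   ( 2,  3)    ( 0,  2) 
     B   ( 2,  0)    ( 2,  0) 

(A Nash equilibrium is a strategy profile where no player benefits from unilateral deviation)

Nash equilibrium: (A, X), (B, X), (B, Y)

Work:
Best responses:
  P1 vs X: payoffs [2, 2] → best response A/B (payoff 2)
  P1 vs Y: payoffs [0, 2] → best response B (payoff 2)
  P2 vs A: payoffs [3, 2] → best response X (payoff 3)
  P2 vs B: payoffs [0, 0] → best response X/Y (payoff 0)
Mutual best responses: (A,X), (B,X), (B,Y) → Nash equilibria.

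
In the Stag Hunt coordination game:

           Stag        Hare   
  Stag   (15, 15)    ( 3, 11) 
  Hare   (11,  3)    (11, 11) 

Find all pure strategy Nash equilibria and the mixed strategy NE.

Pure NE: (Stag, Stag) and (Hare, Hare); Mixed NE: p = 0.6667, q = 0.6667

Work:
Check pure NE:
(Stag, Stag): (15, 15) - no unilateral deviation beneficial
(Hare, Hare): (11, 11) - no unilateral deviation beneficial
Mixed NE: P1 plays Stag with p = 0.6667, P2 plays Stag with q = 0.6667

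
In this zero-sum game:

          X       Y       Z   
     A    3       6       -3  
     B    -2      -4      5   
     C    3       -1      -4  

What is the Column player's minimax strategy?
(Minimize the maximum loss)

Column should play X, value = 3

Work:
Column player minimizes Row's maximum payoff:
Column X: max payoff to Row = 3
Column Y: max payoff to Row = 6
Column Z: max payoff to Row = 5
Minimum is 3, achieved by column X.
Minimax strategy: X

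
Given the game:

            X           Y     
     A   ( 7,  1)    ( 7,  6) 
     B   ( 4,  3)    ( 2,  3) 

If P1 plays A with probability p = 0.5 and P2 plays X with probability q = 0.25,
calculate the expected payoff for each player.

E[P1] = 4.75, E[P2] = 3.875

Work:
E[P1] = p·q·π₁(A,X) + p·(1-q)·π₁(A,Y) + (1-p)·q·π₁(B,X) + (1-p)·(1-q)·π₁(B,Y)
= 0.5·0.25·7 + 0.5·0.75·7 + 0.5·0.25·4 + 0.5·0.75·2
= 4.75

E[P2] = 3.875 (similar calculation)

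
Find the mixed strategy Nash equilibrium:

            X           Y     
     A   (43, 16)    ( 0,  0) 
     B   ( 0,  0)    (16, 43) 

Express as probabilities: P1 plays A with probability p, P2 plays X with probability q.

p = 0.7288, q = 0.2712

Work:
Find probabilities that make opponent indifferent:
P2 chooses q to make P1 indifferent between A and B
P1 chooses p to make P2 indifferent between X and Y
Mixed NE: P1 plays (A: 0.7288, B: 0.2712), P2 plays (X: 0.2712, Y: 0.7288)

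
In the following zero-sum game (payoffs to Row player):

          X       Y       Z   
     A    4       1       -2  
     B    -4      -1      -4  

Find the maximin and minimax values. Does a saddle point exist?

Maximin = -2, Minimax = -2, Saddle: True

Work:
Row minimums: [-2, -4] → maximin = -2
Column maximums: [4, 1, -2] → minimax = -2
Saddle point exists! Game value = -2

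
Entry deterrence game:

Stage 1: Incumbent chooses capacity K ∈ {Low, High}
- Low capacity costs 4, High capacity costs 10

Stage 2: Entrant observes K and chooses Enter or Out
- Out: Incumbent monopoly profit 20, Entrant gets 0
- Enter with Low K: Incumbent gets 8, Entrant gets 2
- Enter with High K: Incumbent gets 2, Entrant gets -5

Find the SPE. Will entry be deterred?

SPE: (High, Enter|Low, Out|High); Entry deterred. Incumbent net profit = 10

Work:
After Low K: Entrant enters (2 > 0)
After High K: Entrant stays out (-5 < 0)
Incumbent: Low → 8−4=4, High → 20−10=10
Incumbent chooses High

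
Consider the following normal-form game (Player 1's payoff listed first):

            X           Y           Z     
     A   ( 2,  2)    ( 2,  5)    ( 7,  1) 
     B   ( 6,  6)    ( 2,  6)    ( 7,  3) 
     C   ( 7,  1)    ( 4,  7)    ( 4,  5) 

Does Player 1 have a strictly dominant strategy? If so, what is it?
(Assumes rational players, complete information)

No strictly dominant strategy exists for Player 1

Work:
A strategy strictly dominates another if it gives a strictly higher payoff against every opponent action. Compare each pair of P1's strategies column-by-column:
  A vs B: [2 vs 6, 2 vs 2, 7 vs 7] → A does not strictly dominate B (column X: 2 ≤ 6)
  A vs C: [2 vs 7, 2 vs 4, 7 vs 4] → A does not strictly dominate C (column X: 2 ≤ 7)
  B vs A: [6 vs 2, 2 vs 2, 7 vs 7] → B does not strictly dominate A (column Y: 2 ≤ 2)
  B vs C: [6 vs 7, 2 vs 4, 7 vs 4] → B does not strictly dominate C (column X: 6 ≤ 7)
  C vs A: [7 vs 2, 4 vs 2, 4 vs 7] → C does not strictly dominate A (column Z: 4 ≤ 7)
  C vs B: [7 vs 6, 4 vs 2, 4 vs 7] → C does not strictly dominate B (column Z: 4 ≤ 7)
No single strategy strictly dominates all others → no strictly dominant strategy.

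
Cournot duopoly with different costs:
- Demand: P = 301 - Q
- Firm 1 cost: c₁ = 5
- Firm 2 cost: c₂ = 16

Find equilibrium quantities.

q₁* = 102.33, q₂* = 91.33

Work:
Reaction: q₁ = (301 - 5 - q₂)/2
Reaction: q₂ = (301 - 16 - q₁)/2
Solve simultaneously:
q₁* = (301 - 2×5 + 16)/3 = 102.33
q₂* = (301 - 2×16 + 5)/3 = 91.33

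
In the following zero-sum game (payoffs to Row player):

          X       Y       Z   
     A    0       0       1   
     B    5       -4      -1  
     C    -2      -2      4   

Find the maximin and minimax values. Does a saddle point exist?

Maximin = 0, Minimax = 0, Saddle: True

Work:
Row minimums: [0, -4, -2] → maximin = 0
Column maximums: [5, 0, 4] → minimax = 0
Saddle point exists! Game value = 0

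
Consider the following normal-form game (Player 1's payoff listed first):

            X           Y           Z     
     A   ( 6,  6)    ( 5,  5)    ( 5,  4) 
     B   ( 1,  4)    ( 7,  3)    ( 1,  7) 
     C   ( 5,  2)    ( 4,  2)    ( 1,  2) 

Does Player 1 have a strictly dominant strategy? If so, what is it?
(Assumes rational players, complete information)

No strictly dominant strategy exists for Player 1

Work:
A strategy strictly dominates another if it gives a strictly higher payoff against every opponent action. Compare each pair of P1's strategies column-by-column:
  A vs B: [6 vs 1, 5 vs 7, 5 vs 1] → A does not strictly dominate B (column Y: 5 ≤ 7)
  A vs C: [6 vs 5, 5 vs 4, 5 vs 1] → A strictly dominates C
  B vs A: [1 vs 6, 7 vs 5, 1 vs 5] → B does not strictly dominate A (column X: 1 ≤ 6)
  B vs C: [1 vs 5, 7 vs 4, 1 vs 1] → B does not strictly dominate C (column X: 1 ≤ 5)
  C vs A: [5 vs 6, 4 vs 5, 1 vs 5] → C does not strictly dominate A (column X: 5 ≤ 6)
  C vs B: [5 vs 1, 4 vs 7, 1 vs 1] → C does not strictly dominate B (column Y: 4 ≤ 7)
No single strategy strictly dominates all others → no strictly dominant strategy.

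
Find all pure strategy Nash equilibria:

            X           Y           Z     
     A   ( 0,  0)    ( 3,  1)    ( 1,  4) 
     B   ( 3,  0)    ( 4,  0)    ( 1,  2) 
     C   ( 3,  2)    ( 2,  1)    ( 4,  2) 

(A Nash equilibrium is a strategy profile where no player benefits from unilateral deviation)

Nash equilibrium: (C, X), (C, Z)

Work:
Best responses:
  P1 vs X: payoffs [0, 3, 3] → best response B/C (payoff 3)
  P1 vs Y: payoffs [3, 4, 2] → best response B (payoff 4)
  P1 vs Z: payoffs [1, 1, 4] → best response C (payoff 4)
  P2 vs A: payoffs [0, 1, 4] → best response Z (payoff 4)
  P2 vs B: payoffs [0, 0, 2] → best response Z (payoff 2)
  P2 vs C: payoffs [2, 1, 2] → best response X/Z (payoff 2)
Mutual best responses: (C,X), (C,Z) → Nash equilibria.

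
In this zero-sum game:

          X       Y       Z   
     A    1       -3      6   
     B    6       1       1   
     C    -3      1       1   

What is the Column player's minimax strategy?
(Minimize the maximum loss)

Column should play Y, value = 1

Work:
Column player minimizes Row's maximum payoff:
Column X: max payoff to Row = 6
Column Y: max payoff to Row = 1
Column Z: max payoff to Row = 6
Minimum is 1, achieved by column Y.
Minimax strategy: Y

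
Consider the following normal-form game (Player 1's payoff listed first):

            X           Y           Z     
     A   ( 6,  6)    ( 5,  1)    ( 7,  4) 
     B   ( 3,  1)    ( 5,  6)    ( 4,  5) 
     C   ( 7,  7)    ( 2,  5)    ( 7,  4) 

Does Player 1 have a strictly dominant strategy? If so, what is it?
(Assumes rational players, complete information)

No strictly dominant strategy exists for Player 1

Work:
A strategy strictly dominates another if it gives a strictly higher payoff against every opponent action. Compare each pair of P1's strategies column-by-column:
  A vs B: [6 vs 3, 5 vs 5, 7 vs 4] → A does not strictly dominate B (column Y: 5 ≤ 5)
  A vs C: [6 vs 7, 5 vs 2, 7 vs 7] → A does not strictly dominate C (column X: 6 ≤ 7)
  B vs A: [3 vs 6, 5 vs 5, 4 vs 7] → B does not strictly dominate A (column X: 3 ≤ 6)
  B vs C: [3 vs 7, 5 vs 2, 4 vs 7] → B does not strictly dominate C (column X: 3 ≤ 7)
  C vs A: [7 vs 6, 2 vs 5, 7 vs 7] → C does not strictly dominate A (column Y: 2 ≤ 5)
  C vs B: [7 vs 3, 2 vs 5, 7 vs 4] → C does not strictly dominate B (column Y: 2 ≤ 5)
No single strategy strictly dominates all others → no strictly dominant strategy.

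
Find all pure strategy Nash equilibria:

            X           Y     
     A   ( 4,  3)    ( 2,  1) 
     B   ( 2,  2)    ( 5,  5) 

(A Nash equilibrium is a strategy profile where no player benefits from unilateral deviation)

Nash equilibrium: (A, X), (B, Y)

Work:
Best responses:
  P1 vs X: payoffs [4, 2] → best response A (payoff 4)
  P1 vs Y: payoffs [2, 5] → best response B (payoff 5)
  P2 vs A: payoffs [3, 1] → best response X (payoff 3)
  P2 vs B: payoffs [2, 5] → best response Y (payoff 5)
Mutual best responses: (A,X), (B,Y) → Nash equilibria.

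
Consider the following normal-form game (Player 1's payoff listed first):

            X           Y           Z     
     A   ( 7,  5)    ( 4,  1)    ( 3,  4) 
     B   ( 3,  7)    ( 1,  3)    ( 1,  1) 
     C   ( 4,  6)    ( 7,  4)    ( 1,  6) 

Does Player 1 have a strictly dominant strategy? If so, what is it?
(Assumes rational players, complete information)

No strictly dominant strategy exists for Player 1

Work:
A strategy strictly dominates another if it gives a strictly higher payoff against every opponent action. Compare each pair of P1's strategies column-by-column:
  A vs B: [7 vs 3, 4 vs 1, 3 vs 1] → A strictly dominates B
  A vs C: [7 vs 4, 4 vs 7, 3 vs 1] → A does not strictly dominate C (column Y: 4 ≤ 7)
  B vs A: [3 vs 7, 1 vs 4, 1 vs 3] → B does not strictly dominate A (column X: 3 ≤ 7)
  B vs C: [3 vs 4, 1 vs 7, 1 vs 1] → B does not strictly dominate C (column X: 3 ≤ 4)
  C vs A: [4 vs 7, 7 vs 4, 1 vs 3] → C does not strictly dominate A (column X: 4 ≤ 7)
  C vs B: [4 vs 3, 7 vs 1, 1 vs 1] → C does not strictly dominate B (column Z: 1 ≤ 1)
No single strategy strictly dominates all others → no strictly dominant strategy.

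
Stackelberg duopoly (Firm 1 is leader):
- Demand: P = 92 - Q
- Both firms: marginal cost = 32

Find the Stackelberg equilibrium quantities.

q₁* (leader) = 30.0, q₂* (follower) = 15.0

Work:
Follower's reaction: q₂ = (a - c - q₁)/2
Leader substitutes: π₁ = q₁·(a - q₁ - (a-c-q₁)/2 - c)
FOC: q₁* = (92 - 32)/2 = 30.00
Then: q₂* = (92 - 32 - 30.0)/2 = 15.00
Leader has first-mover advantage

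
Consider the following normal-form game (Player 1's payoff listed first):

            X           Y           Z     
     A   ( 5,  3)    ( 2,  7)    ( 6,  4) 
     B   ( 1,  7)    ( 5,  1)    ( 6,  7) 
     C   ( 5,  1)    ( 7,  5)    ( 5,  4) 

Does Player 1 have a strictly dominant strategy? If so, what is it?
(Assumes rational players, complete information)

No strictly dominant strategy exists for Player 1

Work:
A strategy strictly dominates another if it gives a strictly higher payoff against every opponent action. Compare each pair of P1's strategies column-by-column:
  A vs B: [5 vs 1, 2 vs 5, 6 vs 6] → A does not strictly dominate B (column Y: 2 ≤ 5)
  A vs C: [5 vs 5, 2 vs 7, 6 vs 5] → A does not strictly dominate C (column X: 5 ≤ 5)
  B vs A: [1 vs 5, 5 vs 2, 6 vs 6] → B does not strictly dominate A (column X: 1 ≤ 5)
  B vs C: [1 vs 5, 5 vs 7, 6 vs 5] → B does not strictly dominate C (column X: 1 ≤ 5)
  C vs A: [5 vs 5, 7 vs 2, 5 vs 6] → C does not strictly dominate A (column X: 5 ≤ 5)
  C vs B: [5 vs 1, 7 vs 5, 5 vs 6] → C does not strictly dominate B (column Z: 5 ≤ 6)
No single strategy strictly dominates all others → no strictly dominant strategy.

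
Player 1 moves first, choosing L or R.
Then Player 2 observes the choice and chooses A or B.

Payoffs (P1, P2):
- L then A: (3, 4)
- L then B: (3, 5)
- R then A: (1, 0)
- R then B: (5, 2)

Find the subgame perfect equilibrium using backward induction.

P1 plays R, P2 plays B after L and B after R; Payoff (5, 2)

Work:
Backward induction:
After L: P2 chooses B → P1 gets 3
After R: P2 chooses B → P1 gets 5
P1 chooses R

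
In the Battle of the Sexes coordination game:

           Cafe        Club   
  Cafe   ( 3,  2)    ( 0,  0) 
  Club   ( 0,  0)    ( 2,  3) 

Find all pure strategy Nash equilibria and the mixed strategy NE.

Pure NE: (Cafe, Cafe) and (Club, Club); Mixed NE: p = 0.6, q = 0.4

Work:
Check pure NE:
(Cafe, Cafe): (3, 2) - no unilateral deviation beneficial
(Club, Club): (2, 3) - no unilateral deviation beneficial
Mixed NE: P1 plays Cafe with p = 0.6, P2 plays Cafe with q = 0.4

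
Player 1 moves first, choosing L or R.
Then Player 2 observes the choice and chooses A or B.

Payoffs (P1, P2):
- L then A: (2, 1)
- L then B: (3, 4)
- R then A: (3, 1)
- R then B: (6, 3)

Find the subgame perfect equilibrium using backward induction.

P1 plays R, P2 plays B after L and B after R; Payoff (6, 3)

Work:
Backward induction:
After L: P2 chooses B → P1 gets 3
After R: P2 chooses B → P1 gets 6
P1 chooses R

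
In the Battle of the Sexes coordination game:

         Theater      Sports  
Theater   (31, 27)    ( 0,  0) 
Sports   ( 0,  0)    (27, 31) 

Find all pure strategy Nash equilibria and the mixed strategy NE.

Pure NE: (Theater, Theater) and (Sports, Sports); Mixed NE: p = 0.5345, q = 0.4655

Work:
Check pure NE:
(Theater, Theater): (31, 27) - no unilateral deviation beneficial
(Sports, Sports): (27, 31) - no unilateral deviation beneficial
Mixed NE: P1 plays Theater with p = 0.5345, P2 plays Theater with q = 0.4655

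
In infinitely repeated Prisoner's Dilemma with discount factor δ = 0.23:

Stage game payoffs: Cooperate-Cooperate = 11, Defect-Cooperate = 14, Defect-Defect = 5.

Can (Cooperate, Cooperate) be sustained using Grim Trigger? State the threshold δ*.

δ* = 0.3333; since δ = 0.23 < 0.3333, cooperation cannot be sustained

Work:
For Grim Trigger:
Cooperate forever: 11/(1-δ)
Defect then punished: 14 + 5·δ/(1-δ)
Need: 11/(1-δ) ≥ 14 + 5·δ/(1-δ)
Solving: δ ≥ (T-R)/(T-P) = (14-11)/(14-5) = 0.3333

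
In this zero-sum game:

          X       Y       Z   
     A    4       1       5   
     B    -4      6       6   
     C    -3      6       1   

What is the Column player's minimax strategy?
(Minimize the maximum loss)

Column should play X, value = 4

Work:
Column player minimizes Row's maximum payoff:
Column X: max payoff to Row = 4
Column Y: max payoff to Row = 6
Column Z: max payoff to Row = 6
Minimum is 4, achieved by column X.
Minimax strategy: X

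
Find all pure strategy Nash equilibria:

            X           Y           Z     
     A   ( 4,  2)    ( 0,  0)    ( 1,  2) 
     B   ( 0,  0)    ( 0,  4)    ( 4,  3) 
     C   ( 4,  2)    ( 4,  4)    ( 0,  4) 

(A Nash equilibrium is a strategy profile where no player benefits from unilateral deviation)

Nash equilibrium: (A, X), (C, Y)

Work:
Best responses:
  P1 vs X: payoffs [4, 0, 4] → best response A/C (payoff 4)
  P1 vs Y: payoffs [0, 0, 4] → best response C (payoff 4)
  P1 vs Z: payoffs [1, 4, 0] → best response B (payoff 4)
  P2 vs A: payoffs [2, 0, 2] → best response X/Z (payoff 2)
  P2 vs B: payoffs [0, 4, 3] → best response Y (payoff 4)
  P2 vs C: payoffs [2, 4, 4] → best response Y/Z (payoff 4)
Mutual best responses: (A,X), (C,Y) → Nash equilibria.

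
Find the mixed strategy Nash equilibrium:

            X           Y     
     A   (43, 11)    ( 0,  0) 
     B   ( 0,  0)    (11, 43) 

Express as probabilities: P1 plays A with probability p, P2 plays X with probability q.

p = 0.7963, q = 0.2037

Work:
Find probabilities that make opponent indifferent:
P2 chooses q to make P1 indifferent between A and B
P1 chooses p to make P2 indifferent between X and Y
Mixed NE: P1 plays (A: 0.7963, B: 0.2037), P2 plays (X: 0.2037, Y: 0.7963)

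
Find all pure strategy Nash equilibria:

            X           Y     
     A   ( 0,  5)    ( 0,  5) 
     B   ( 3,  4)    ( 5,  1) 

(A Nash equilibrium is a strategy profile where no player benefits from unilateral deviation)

Nash equilibrium: (B, X)

Work:
Best responses:
  P1 vs X: payoffs [0, 3] → best response B (payoff 3)
  P1 vs Y: payoffs [0, 5] → best response B (payoff 5)
  P2 vs A: payoffs [5, 5] → best response X/Y (payoff 5)
  P2 vs B: payoffs [4, 1] → best response X (payoff 4)
Mutual best responses: (B,X) → Nash equilibria.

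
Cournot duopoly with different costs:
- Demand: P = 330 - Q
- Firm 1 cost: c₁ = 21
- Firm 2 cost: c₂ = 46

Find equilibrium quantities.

q₁* = 111.33, q₂* = 86.33

Work:
Reaction: q₁ = (330 - 21 - q₂)/2
Reaction: q₂ = (330 - 46 - q₁)/2
Solve simultaneously:
q₁* = (330 - 2×21 + 46)/3 = 111.33
q₂* = (330 - 2×46 + 21)/3 = 86.33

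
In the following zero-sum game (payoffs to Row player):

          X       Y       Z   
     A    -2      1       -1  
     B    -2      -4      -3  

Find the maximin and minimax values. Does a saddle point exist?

Maximin = -2, Minimax = -2, Saddle: True

Work:
Row minimums: [-2, -4] → maximin = -2
Column maximums: [-2, 1, -1] → minimax = -2
Saddle point exists! Game value = -2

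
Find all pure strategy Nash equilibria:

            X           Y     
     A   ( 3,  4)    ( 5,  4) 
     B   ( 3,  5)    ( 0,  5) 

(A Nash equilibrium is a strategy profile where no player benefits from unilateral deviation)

Nash equilibrium: (A, X), (A, Y), (B, X)

Work:
Best responses:
  P1 vs X: payoffs [3, 3] → best response A/B (payoff 3)
  P1 vs Y: payoffs [5, 0] → best response A (payoff 5)
  P2 vs A: payoffs [4, 4] → best response X/Y (payoff 4)
  P2 vs B: payoffs [5, 5] → best response X/Y (payoff 5)
Mutual best responses: (A,X), (A,Y), (B,X) → Nash equilibria.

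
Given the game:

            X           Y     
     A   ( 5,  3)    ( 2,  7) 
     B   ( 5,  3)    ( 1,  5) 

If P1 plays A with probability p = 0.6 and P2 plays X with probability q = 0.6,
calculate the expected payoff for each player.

E[P1] = 3.64, E[P2] = 4.28

Work:
E[P1] = p·q·π₁(A,X) + p·(1-q)·π₁(A,Y) + (1-p)·q·π₁(B,X) + (1-p)·(1-q)·π₁(B,Y)
= 0.6·0.6·5 + 0.6·0.4·2 + 0.4·0.6·5 + 0.4·0.4·1
= 3.64

E[P2] = 4.28 (similar calculation)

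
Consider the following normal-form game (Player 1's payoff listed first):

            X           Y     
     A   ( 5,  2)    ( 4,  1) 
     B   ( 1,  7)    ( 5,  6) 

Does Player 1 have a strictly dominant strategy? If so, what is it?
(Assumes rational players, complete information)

No strictly dominant strategy exists for Player 1

Work:
A strategy strictly dominates another if it gives a strictly higher payoff against every opponent action. Compare each pair of P1's strategies column-by-column:
  A vs B: [5 vs 1, 4 vs 5] → A does not strictly dominate B (column Y: 4 ≤ 5)
  B vs A: [1 vs 5, 5 vs 4] → B does not strictly dominate A (column X: 1 ≤ 5)
No single strategy strictly dominates all others → no strictly dominant strategy.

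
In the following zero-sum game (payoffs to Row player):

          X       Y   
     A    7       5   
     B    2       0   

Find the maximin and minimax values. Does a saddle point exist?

Maximin = 5, Minimax = 5, Saddle: True

Work:
Row minimums: [5, 0] → maximin = 5
Column maximums: [7, 5] → minimax = 5
Saddle point exists! Game value = 5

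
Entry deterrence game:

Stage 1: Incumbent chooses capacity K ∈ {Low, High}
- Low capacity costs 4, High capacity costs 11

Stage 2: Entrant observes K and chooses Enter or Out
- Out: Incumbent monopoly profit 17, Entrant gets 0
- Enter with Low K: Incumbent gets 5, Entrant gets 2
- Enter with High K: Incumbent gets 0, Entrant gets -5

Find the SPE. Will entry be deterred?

SPE: (High, Enter|Low, Out|High); Entry deterred. Incumbent net profit = 6

Work:
After Low K: Entrant enters (2 > 0)
After High K: Entrant stays out (-5 < 0)
Incumbent: Low → 5−4=1, High → 17−11=6
Incumbent chooses High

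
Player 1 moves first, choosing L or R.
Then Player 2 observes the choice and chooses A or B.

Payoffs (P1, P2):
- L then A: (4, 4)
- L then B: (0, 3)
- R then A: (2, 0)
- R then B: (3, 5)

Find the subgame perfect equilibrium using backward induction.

P1 plays L, P2 plays A after L and B after R; Payoff (4, 4)

Work:
Backward induction:
After L: P2 chooses A → P1 gets 4
After R: P2 chooses B → P1 gets 3
P1 chooses L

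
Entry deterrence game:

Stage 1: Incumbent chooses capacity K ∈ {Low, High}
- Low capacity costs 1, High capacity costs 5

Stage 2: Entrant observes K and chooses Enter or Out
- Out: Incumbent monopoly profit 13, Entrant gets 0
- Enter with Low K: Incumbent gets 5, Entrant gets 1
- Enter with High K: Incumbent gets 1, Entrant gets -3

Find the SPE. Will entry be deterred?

SPE: (High, Enter|Low, Out|High); Entry deterred. Incumbent net profit = 8

Work:
After Low K: Entrant enters (1 > 0)
After High K: Entrant stays out (-3 < 0)
Incumbent: Low → 5−1=4, High → 13−5=8
Incumbent chooses High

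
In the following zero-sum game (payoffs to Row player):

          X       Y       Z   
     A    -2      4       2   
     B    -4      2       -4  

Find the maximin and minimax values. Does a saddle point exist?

Maximin = -2, Minimax = -2, Saddle: True

Work:
Row minimums: [-2, -4] → maximin = -2
Column maximums: [-2, 4, 2] → minimax = -2
Saddle point exists! Game value = -2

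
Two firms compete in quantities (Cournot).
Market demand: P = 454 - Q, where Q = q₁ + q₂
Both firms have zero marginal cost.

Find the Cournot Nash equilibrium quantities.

q₁* = q₂* = 151.33; P* = 151.33

Work:
Profit: π_i = P·q_i = (a - q_i - q_j)·q_i
FOC: ∂π_i/∂q_i = a - 2q_i - q_j = 0
Reaction function: q_i = (454 - q_j)/2
Symmetry: q* = 454/3 = 151.33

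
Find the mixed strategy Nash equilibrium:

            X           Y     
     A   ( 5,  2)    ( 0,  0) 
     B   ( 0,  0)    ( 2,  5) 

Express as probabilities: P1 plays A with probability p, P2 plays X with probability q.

p = 0.7143, q = 0.2857

Work:
Find probabilities that make opponent indifferent:
P2 chooses q to make P1 indifferent between A and B
P1 chooses p to make P2 indifferent between X and Y
Mixed NE: P1 plays (A: 0.7143, B: 0.2857), P2 plays (X: 0.2857, Y: 0.7143)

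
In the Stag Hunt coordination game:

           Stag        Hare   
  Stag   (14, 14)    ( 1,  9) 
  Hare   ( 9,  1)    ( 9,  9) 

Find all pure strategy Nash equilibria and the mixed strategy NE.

Pure NE: (Stag, Stag) and (Hare, Hare); Mixed NE: p = 0.6154, q = 0.6154

Work:
Check pure NE:
(Stag, Stag): (14, 14) - no unilateral deviation beneficial
(Hare, Hare): (9, 9) - no unilateral deviation beneficial
Mixed NE: P1 plays Stag with p = 0.6154, P2 plays Stag with q = 0.6154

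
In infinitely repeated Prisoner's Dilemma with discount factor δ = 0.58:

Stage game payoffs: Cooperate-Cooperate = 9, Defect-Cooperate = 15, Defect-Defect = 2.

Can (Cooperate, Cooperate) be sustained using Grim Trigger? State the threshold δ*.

δ* = 0.4615; since δ = 0.58 ≥ 0.4615, cooperation can be sustained

Work:
For Grim Trigger:
Cooperate forever: 9/(1-δ)
Defect then punished: 15 + 2·δ/(1-δ)
Need: 9/(1-δ) ≥ 15 + 2·δ/(1-δ)
Solving: δ ≥ (T-R)/(T-P) = (15-9)/(15-2) = 0.4615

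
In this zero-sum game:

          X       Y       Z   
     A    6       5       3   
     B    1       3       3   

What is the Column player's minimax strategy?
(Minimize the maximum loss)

Column should play Z, value = 3

Work:
Column player minimizes Row's maximum payoff:
Column X: max payoff to Row = 6
Column Y: max payoff to Row = 5
Column Z: max payoff to Row = 3
Minimum is 3, achieved by column Z.
Minimax strategy: Z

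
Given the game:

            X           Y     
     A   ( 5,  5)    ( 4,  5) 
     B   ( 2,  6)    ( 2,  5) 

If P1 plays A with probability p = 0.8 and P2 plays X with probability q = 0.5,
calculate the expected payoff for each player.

E[P1] = 4.0, E[P2] = 5.1

Work:
E[P1] = p·q·π₁(A,X) + p·(1-q)·π₁(A,Y) + (1-p)·q·π₁(B,X) + (1-p)·(1-q)·π₁(B,Y)
= 0.8·0.5·5 + 0.8·0.5·4 + 0.2·0.5·2 + 0.2·0.5·2
= 4.0

E[P2] = 5.1 (similar calculation)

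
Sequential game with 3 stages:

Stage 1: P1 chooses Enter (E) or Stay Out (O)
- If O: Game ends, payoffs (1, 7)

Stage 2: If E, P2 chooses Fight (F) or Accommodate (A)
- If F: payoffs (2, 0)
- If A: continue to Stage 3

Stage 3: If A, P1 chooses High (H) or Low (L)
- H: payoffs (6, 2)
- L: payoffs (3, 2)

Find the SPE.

SPE: (E, A, H); Outcome (6, 2)

Work:
Stage 3: P1 chooses H (6 vs 3)
Stage 2: P2: F->0, A->2 (anticipating H). Choose A
Stage 1: P1: O->1, E->6 (anticipating A, H). Choose E
SPE path: E -> A -> H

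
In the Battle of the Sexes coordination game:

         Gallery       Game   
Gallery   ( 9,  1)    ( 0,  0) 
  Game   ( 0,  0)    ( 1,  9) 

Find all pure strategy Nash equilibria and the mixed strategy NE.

Pure NE: (Gallery, Gallery) and (Game, Game); Mixed NE: p = 0.9, q = 0.1

Work:
Check pure NE:
(Gallery, Gallery): (9, 1) - no unilateral deviation beneficial
(Game, Game): (1, 9) - no unilateral deviation beneficial
Mixed NE: P1 plays Gallery with p = 0.9, P2 plays Gallery with q = 0.1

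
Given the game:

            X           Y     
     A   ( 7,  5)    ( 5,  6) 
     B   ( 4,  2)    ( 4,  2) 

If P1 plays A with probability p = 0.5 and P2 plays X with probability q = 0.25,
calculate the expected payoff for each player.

E[P1] = 4.75, E[P2] = 3.875

Work:
E[P1] = p·q·π₁(A,X) + p·(1-q)·π₁(A,Y) + (1-p)·q·π₁(B,X) + (1-p)·(1-q)·π₁(B,Y)
= 0.5·0.25·7 + 0.5·0.75·5 + 0.5·0.25·4 + 0.5·0.75·4
= 4.75

E[P2] = 3.875 (similar calculation)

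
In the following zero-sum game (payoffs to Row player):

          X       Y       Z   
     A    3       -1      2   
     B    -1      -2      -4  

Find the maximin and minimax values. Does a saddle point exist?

Maximin = -1, Minimax = -1, Saddle: True

Work:
Row minimums: [-1, -4] → maximin = -1
Column maximums: [3, -1, 2] → minimax = -1
Saddle point exists! Game value = -1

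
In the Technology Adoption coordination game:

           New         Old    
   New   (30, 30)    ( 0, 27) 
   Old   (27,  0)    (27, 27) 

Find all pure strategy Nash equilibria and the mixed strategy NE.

Pure NE: (New, New) and (Old, Old); Mixed NE: p = 0.9, q = 0.9

Work:
Check pure NE:
(New, New): (30, 30) - no unilateral deviation beneficial
(Old, Old): (27, 27) - no unilateral deviation beneficial
Mixed NE: P1 plays New with p = 0.9, P2 plays New with q = 0.9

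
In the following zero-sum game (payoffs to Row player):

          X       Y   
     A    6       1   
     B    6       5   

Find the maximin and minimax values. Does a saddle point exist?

Maximin = 5, Minimax = 5, Saddle: True

Work:
Row minimums: [1, 5] → maximin = 5
Column maximums: [6, 5] → minimax = 5
Saddle point exists! Game value = 5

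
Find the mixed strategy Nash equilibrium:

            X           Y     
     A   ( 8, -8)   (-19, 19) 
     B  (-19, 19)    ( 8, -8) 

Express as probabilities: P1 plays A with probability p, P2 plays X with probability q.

p = 0.5, q = 0.5

Work:
Find probabilities that make opponent indifferent:
P2 chooses q to make P1 indifferent between A and B
P1 chooses p to make P2 indifferent between X and Y
Mixed NE: P1 plays (A: 0.5, B: 0.5), P2 plays (X: 0.5, Y: 0.5)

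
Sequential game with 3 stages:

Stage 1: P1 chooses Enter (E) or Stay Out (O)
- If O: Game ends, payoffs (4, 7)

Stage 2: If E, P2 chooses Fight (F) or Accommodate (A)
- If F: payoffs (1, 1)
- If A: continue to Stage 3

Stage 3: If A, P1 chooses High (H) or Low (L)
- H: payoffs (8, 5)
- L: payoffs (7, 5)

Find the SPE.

SPE: (E, A, H); Outcome (8, 5)

Work:
Stage 3: P1 chooses H (8 vs 7)
Stage 2: P2: F->1, A->5 (anticipating H). Choose A
Stage 1: P1: O->4, E->8 (anticipating A, H). Choose E
SPE path: E -> A -> H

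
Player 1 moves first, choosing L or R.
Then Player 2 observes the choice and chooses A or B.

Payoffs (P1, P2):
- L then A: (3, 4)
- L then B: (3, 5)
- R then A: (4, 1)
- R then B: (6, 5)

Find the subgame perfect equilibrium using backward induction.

P1 plays R, P2 plays B after L and B after R; Payoff (6, 5)

Work:
Backward induction:
After L: P2 chooses B → P1 gets 3
After R: P2 chooses B → P1 gets 6
P1 chooses R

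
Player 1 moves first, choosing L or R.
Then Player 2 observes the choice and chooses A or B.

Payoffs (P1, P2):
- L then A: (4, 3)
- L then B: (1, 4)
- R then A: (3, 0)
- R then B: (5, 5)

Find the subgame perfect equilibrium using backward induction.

P1 plays R, P2 plays B after L and B after R; Payoff (5, 5)

Work:
Backward induction:
After L: P2 chooses B → P1 gets 1
After R: P2 chooses B → P1 gets 5
P1 chooses R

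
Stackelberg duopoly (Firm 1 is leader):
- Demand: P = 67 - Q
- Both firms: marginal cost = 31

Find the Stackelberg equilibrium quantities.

q₁* (leader) = 18.0, q₂* (follower) = 9.0

Work:
Follower's reaction: q₂ = (a - c - q₁)/2
Leader substitutes: π₁ = q₁·(a - q₁ - (a-c-q₁)/2 - c)
FOC: q₁* = (67 - 31)/2 = 18.00
Then: q₂* = (67 - 31 - 18.0)/2 = 9.00
Leader has first-mover advantage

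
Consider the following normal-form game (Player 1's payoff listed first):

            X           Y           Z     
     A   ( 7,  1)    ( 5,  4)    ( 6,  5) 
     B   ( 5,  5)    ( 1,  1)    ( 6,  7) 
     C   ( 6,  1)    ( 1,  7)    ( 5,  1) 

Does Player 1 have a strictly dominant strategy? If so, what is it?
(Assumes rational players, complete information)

No strictly dominant strategy exists for Player 1

Work:
A strategy strictly dominates another if it gives a strictly higher payoff against every opponent action. Compare each pair of P1's strategies column-by-column:
  A vs B: [7 vs 5, 5 vs 1, 6 vs 6] → A does not strictly dominate B (column Z: 6 ≤ 6)
  A vs C: [7 vs 6, 5 vs 1, 6 vs 5] → A strictly dominates C
  B vs A: [5 vs 7, 1 vs 5, 6 vs 6] → B does not strictly dominate A (column X: 5 ≤ 7)
  B vs C: [5 vs 6, 1 vs 1, 6 vs 5] → B does not strictly dominate C (column X: 5 ≤ 6)
  C vs A: [6 vs 7, 1 vs 5, 5 vs 6] → C does not strictly dominate A (column X: 6 ≤ 7)
  C vs B: [6 vs 5, 1 vs 1, 5 vs 6] → C does not strictly dominate B (column Y: 1 ≤ 1)
No single strategy strictly dominates all others → no strictly dominant strategy.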